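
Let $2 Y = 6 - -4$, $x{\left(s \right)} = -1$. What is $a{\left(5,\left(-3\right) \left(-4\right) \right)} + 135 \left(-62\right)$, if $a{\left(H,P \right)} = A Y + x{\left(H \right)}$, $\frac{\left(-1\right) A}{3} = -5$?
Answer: $-8296$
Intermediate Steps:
$A = 15$ ($A = \left(-3\right) \left(-5\right) = 15$)
$Y = 5$ ($Y = \frac{6 - -4}{2} = \frac{6 + 4}{2} = \frac{1}{2} \cdot 10 = 5$)
$a{\left(H,P \right)} = 74$ ($a{\left(H,P \right)} = 15 \cdot 5 - 1 = 75 - 1 = 74$)
$a{\left(5,\left(-3\right) \left(-4\right) \right)} + 135 \left(-62\right) = 74 + 135 \left(-62\right) = 74 - 8370 = -8296$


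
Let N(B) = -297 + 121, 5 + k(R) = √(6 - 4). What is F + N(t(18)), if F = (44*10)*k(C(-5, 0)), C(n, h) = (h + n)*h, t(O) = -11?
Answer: -2376 + 440*√2 ≈ -1753.7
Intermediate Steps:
C(n, h) = h*(h + n)
k(R) = -5 + √2 (k(R) = -5 + √(6 - 4) = -5 + √2)
N(B) = -176
F = -2200 + 440*√2 (F = (44*10)*(-5 + √2) = 440*(-5 + √2) = -2200 + 440*√2 ≈ -1577.7)
F + N(t(18)) = (-2200 + 440*√2) - 176 = -2376 + 440*√2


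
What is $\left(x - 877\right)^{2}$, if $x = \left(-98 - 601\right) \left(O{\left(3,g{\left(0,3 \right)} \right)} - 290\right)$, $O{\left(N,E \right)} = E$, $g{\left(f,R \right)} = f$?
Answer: $40736559889$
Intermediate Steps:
$x = 202710$ ($x = \left(-98 - 601\right) \left(0 - 290\right) = \left(-699\right) \left(-290\right) = 202710$)
$\left(x - 877\right)^{2} = \left(202710 - 877\right)^{2} = 201833^{2} = 40736559889$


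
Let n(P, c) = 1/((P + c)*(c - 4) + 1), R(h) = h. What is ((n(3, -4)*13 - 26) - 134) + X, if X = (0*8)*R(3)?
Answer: -1427/9 ≈ -158.56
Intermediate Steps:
n(P, c) = 1/(1 + (-4 + c)*(P + c)) (n(P, c) = 1/((P + c)*(-4 + c) + 1) = 1/((-4 + c)*(P + c) + 1) = 1/(1 + (-4 + c)*(P + c)))
X = 0 (X = (0*8)*3 = 0*3 = 0)
((n(3, -4)*13 - 26) - 134) + X = ((13/(1 + (-4)**2 - 4*3 - 4*(-4) + 3*(-4)) - 26) - 134) + 0 = ((13/(1 + 16 - 12 + 16 - 12) - 26) - 134) + 0 = ((13/9 - 26) - 134) + 0 = (-221/9 - 134) + 0 = -1427/9 + 0 = -1427/9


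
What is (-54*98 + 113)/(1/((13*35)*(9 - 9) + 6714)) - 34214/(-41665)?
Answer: -1448767262776/41665 ≈ -3.4772e+7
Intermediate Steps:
(-54*98 + 113)/(1/((13*35)*(9 - 9) + 6714)) - 34214/(-41665) = (-5292 + 113)/(1/(455*0 + 6714)) - 34214*(-1/41665) = -5179/(1/(0 + 6714)) + 34214/41665 = -5179/(1/6714) + 34214/41665 = -5179/1/6714 + 34214/41665 = -5179*6714 + 34214/41665 = -34771806 + 34214/41665 = -1448767262776/41665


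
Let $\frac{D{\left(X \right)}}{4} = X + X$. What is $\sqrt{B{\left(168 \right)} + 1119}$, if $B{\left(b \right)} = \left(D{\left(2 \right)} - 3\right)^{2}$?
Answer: $2 \sqrt{322} \approx 35.889$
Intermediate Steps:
$D{\left(X \right)} = 8 X$ ($D{\left(X \right)} = 4 \left(X + X\right) = 4 \cdot 2 X = 8 X$)
$B{\left(b \right)} = 169$ ($B{\left(b \right)} = \left(8 \cdot 2 - 3\right)^{2} = \left(16 - 3\right)^{2} = 13^{2} = 169$)
$\sqrt{B{\left(168 \right)} + 1119} = \sqrt{169 + 1119} = \sqrt{1288} = 2 \sqrt{322}$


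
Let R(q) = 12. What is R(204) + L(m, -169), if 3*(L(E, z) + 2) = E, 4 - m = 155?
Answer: -121/3 ≈ -40.333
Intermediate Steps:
m = -151 (m = 4 - 1*155 = 4 - 155 = -151)
L(E, z) = -2 + E/3
R(204) + L(m, -169) = 12 + (-2 + (⅓)*(-151)) = 12 + (-2 - 151/3) = 12 - 157/3 = -121/3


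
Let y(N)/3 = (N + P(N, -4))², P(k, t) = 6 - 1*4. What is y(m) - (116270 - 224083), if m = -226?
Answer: 258341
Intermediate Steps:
P(k, t) = 2 (P(k, t) = 6 - 4 = 2)
y(N) = 3*(2 + N)² (y(N) = 3*(N + 2)² = 3*(2 + N)²)
y(m) - (116270 - 224083) = 3*(2 - 226)² - (116270 - 224083) = 3*(-224)² - 1*(-107813) = 3*50176 + 107813 = 150528 + 107813 = 258341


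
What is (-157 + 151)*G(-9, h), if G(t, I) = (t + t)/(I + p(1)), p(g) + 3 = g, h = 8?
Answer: 18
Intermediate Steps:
p(g) = -3 + g
G(t, I) = 2*t/(-2 + I) (G(t, I) = (t + t)/(I + (-3 + 1)) = (2*t)/(I - 2) = (2*t)/(-2 + I) = 2*t/(-2 + I))
(-157 + 151)*G(-9, h) = (-157 + 151)*(2*(-9)/(-2 + 8)) = -12*(-9)/6 = -6*(-3) = 18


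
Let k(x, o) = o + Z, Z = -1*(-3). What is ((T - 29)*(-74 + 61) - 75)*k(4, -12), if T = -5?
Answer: -3303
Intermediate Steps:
Z = 3
k(x, o) = 3 + o (k(x, o) = o + 3 = 3 + o)
((T - 29)*(-74 + 61) - 75)*k(4, -12) = ((-5 - 29)*(-74 + 61) - 75)*(3 - 12) = (-34*(-13) - 75)*(-9) = (442 - 75)*(-9) = 367*(-9) = -3303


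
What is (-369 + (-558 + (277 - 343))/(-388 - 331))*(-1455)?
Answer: 385119585/719 ≈ 5.3563e+5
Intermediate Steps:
(-369 + (-558 + (277 - 343))/(-388 - 331))*(-1455) = (-369 + (-558 - 66)/(-719))*(-1455) = (-369 - 624*(-1/719))*(-1455) = (-369 + 624/719)*(-1455) = -264687/719*(-1455) = 385119585/719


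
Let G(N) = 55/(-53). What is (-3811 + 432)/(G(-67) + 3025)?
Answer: -5777/5170 ≈ -1.1174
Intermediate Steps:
G(N) = -55/53 (G(N) = 55*(-1/53) = -55/53)
(-3811 + 432)/(G(-67) + 3025) = (-3811 + 432)/(-55/53 + 3025) = -3379/160270/53 = -3379*53/160270 = -5777/5170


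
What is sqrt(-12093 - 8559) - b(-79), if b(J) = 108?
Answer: -108 + 2*I*sqrt(5163) ≈ -108.0 + 143.71*I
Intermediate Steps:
sqrt(-12093 - 8559) - b(-79) = sqrt(-12093 - 8559) - 1*108 = sqrt(-20652) - 108 = 2*I*sqrt(5163) - 108 = -108 + 2*I*sqrt(5163)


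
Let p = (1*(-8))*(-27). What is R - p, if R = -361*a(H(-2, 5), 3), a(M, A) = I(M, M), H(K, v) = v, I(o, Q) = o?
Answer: -2021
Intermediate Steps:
a(M, A) = M
R = -1805 (R = -361*5 = -1805)
p = 216 (p = -8*(-27) = 216)
R - p = -1805 - 1*216 = -1805 - 216 = -2021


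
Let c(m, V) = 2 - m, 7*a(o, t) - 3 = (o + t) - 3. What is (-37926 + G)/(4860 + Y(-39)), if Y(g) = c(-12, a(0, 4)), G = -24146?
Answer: -31036/2437 ≈ -12.735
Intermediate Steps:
a(o, t) = o/7 + t/7 (a(o, t) = 3/7 + ((o + t) - 3)/7 = 3/7 + (-3 + o + t)/7 = 3/7 + (-3/7 + o/7 + t/7) = o/7 + t/7)
Y(g) = 14 (Y(g) = 2 - 1*(-12) = 2 + 12 = 14)
(-37926 + G)/(4860 + Y(-39)) = (-37926 - 24146)/(4860 + 14) = -62072/4874 = -62072*1/4874 = -31036/2437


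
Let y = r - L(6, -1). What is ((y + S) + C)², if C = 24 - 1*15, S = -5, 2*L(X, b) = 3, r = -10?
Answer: 225/4 ≈ 56.250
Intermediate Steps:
L(X, b) = 3/2 (L(X, b) = (½)*3 = 3/2)
C = 9 (C = 24 - 15 = 9)
y = -23/2 (y = -10 - 1*3/2 = -10 - 3/2 = -23/2 ≈ -11.500)
((y + S) + C)² = ((-23/2 - 5) + 9)² = (-33/2 + 9)² = (-15/2)² = 225/4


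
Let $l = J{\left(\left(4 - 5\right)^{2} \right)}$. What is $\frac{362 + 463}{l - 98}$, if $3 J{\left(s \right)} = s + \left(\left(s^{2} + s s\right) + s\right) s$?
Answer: $- \frac{495}{58} \approx -8.5345$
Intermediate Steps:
$J{\left(s \right)} = \frac{s}{3} + \frac{s \left(s + 2 s^{2}\right)}{3}$ ($J{\left(s \right)} = \frac{s + \left(\left(s^{2} + s s\right) + s\right) s}{3} = \frac{s + \left(\left(s^{2} + s^{2}\right) + s\right) s}{3} = \frac{s + \left(2 s^{2} + s\right) s}{3} = \frac{s + \left(s + 2 s^{2}\right) s}{3} = \frac{s + s \left(s + 2 s^{2}\right)}{3} = \frac{s}{3} + \frac{s \left(s + 2 s^{2}\right)}{3}$)
$l = \frac{4}{3}$ ($l = \frac{\left(4 - 5\right)^{2} \left(1 + \left(4 - 5\right)^{2} + 2 \left(\left(4 - 5\right)^{2}\right)^{2}\right)}{3} = \frac{\left(-1\right)^{2} \left(1 + \left(-1\right)^{2} + 2 \left(\left(-1\right)^{2}\right)^{2}\right)}{3} = \frac{1}{3} \cdot 1 \left(1 + 1 + 2 \cdot 1^{2}\right) = \frac{1}{3} \cdot 1 \left(1 + 1 + 2 \cdot 1\right) = \frac{1}{3} \cdot 1 \left(1 + 1 + 2\right) = \frac{1}{3} \cdot 1 \cdot 4 = \frac{4}{3} \approx 1.3333$)
$\frac{362 + 463}{l - 98} = \frac{362 + 463}{\frac{4}{3} - 98} = \frac{825}{- \frac{290}{3}} = 825 \left(- \frac{3}{290}\right) = - \frac{495}{58}$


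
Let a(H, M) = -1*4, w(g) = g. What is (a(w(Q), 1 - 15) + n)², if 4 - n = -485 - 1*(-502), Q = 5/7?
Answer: 289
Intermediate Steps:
Q = 5/7 (Q = 5*(⅐) = 5/7 ≈ 0.71429)
n = -13 (n = 4 - (-485 - 1*(-502)) = 4 - (-485 + 502) = 4 - 1*17 = 4 - 17 = -13)
a(H, M) = -4
(a(w(Q), 1 - 15) + n)² = (-4 - 13)² = (-17)² = 289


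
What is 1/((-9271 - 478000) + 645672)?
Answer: 1/158401 ≈ 6.3131e-6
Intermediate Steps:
1/((-9271 - 478000) + 645672) = 1/(-487271 + 645672) = 1/158401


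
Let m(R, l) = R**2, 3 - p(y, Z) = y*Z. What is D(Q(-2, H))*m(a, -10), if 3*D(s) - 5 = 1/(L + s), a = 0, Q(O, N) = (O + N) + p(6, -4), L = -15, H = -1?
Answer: 0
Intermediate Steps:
p(y, Z) = 3 - Z*y (p(y, Z) = 3 - y*Z = 3 - Z*y)
Q(O, N) = 27 + N + O (Q(O, N) = (O + N) + (3 - 1*(-4)*6) = (N + O) + (3 + 24) = (N + O) + 27 = 27 + N + O)
D(s) = 5/3 + 1/(3*(-15 + s))
D(Q(-2, H))*m(a, -10) = ((-74 + 5*(27 - 1 - 2))/(3*(-15 + (27 - 1 - 2))))*0**2 = ((-74 + 5*24)/(3*(-15 + 24)))*0 = ((1/3)*(-74 + 120)/9)*0 = ((1/3)*(1/9)*46)*0 = (46/27)*0 = 0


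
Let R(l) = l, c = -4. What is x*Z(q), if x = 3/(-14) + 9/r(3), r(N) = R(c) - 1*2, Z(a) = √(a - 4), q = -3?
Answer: -12*I*√7/7 ≈ -4.5356*I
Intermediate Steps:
Z(a) = √(-4 + a)
r(N) = -6 (r(N) = -4 - 1*2 = -4 - 2 = -6)
x = -12/7 (x = 3/(-14) + 9/(-6) = 3*(-1/14) + 9*(-⅙) = -3/14 - 3/2 = -12/7 ≈ -1.7143)
x*Z(q) = -12*√(-4 - 3)/7 = -12*I*√7/7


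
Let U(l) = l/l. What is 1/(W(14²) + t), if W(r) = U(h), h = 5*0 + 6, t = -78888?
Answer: -1/78887 ≈ -1.2676e-5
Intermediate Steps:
h = 6 (h = 0 + 6 = 6)
U(l) = 1
W(r) = 1
1/(W(14²) + t) = 1/(1 - 78888) = 1/(-78887) = -1/78887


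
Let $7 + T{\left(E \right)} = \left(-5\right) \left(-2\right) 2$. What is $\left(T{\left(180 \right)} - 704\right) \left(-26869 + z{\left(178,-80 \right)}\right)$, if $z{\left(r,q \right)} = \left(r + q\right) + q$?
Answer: $18554041$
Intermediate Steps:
$T{\left(E \right)} = 13$ ($T{\left(E \right)} = -7 + \left(-5\right) \left(-2\right) 2 = -7 + 10 \cdot 2 = -7 + 20 = 13$)
$z{\left(r,q \right)} = r + 2 q$ ($z{\left(r,q \right)} = \left(q + r\right) + q = r + 2 q$)
$\left(T{\left(180 \right)} - 704\right) \left(-26869 + z{\left(178,-80 \right)}\right) = \left(13 - 704\right) \left(-26869 + \left(178 + 2 \left(-80\right)\right)\right) = \left(13 - 704\right) \left(-26869 + \left(178 - 160\right)\right) = - 691 \left(-26869 + 18\right) = \left(-691\right) \left(-26851\right) = 18554041$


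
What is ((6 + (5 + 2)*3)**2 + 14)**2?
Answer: 552049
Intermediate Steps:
((6 + (5 + 2)*3)**2 + 14)**2 = ((6 + 7*3)**2 + 14)**2 = ((6 + 21)**2 + 14)**2 = (27**2 + 14)**2 = (729 + 14)**2 = 743**2 = 552049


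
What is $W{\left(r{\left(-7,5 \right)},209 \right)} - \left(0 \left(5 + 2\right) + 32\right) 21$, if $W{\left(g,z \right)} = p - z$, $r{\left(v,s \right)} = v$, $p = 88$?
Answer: $-793$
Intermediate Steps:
$W{\left(g,z \right)} = 88 - z$
$W{\left(r{\left(-7,5 \right)},209 \right)} - \left(0 \left(5 + 2\right) + 32\right) 21 = \left(88 - 209\right) - \left(0 \left(5 + 2\right) + 32\right) 21 = \left(88 - 209\right) - \left(0 \cdot 7 + 32\right) 21 = -121 - \left(0 + 32\right) 21 = -121 - 32 \cdot 21 = -121 - 672 = -793$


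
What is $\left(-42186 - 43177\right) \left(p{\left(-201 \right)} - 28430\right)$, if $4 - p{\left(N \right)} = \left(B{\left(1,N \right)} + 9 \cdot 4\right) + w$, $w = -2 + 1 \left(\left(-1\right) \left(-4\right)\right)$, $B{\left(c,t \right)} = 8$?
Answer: $2430455336$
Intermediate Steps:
$w = 2$ ($w = -2 + 1 \cdot 4 = -2 + 4 = 2$)
$p{\left(N \right)} = -42$ ($p{\left(N \right)} = 4 - \left(\left(8 + 9 \cdot 4\right) + 2\right) = 4 - \left(\left(8 + 36\right) + 2\right) = 4 - \left(44 + 2\right) = 4 - 46 = -42$)
$\left(-42186 - 43177\right) \left(p{\left(-201 \right)} - 28430\right) = \left(-42186 - 43177\right) \left(-42 - 28430\right) = \left(-85363\right) \left(-28472\right) = 2430455336$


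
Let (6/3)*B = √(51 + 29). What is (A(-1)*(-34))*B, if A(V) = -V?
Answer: -68*√5 ≈ -152.05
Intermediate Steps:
B = 2*√5 (B = √(51 + 29)/2 = √80/2 = (4*√5)/2 = 2*√5 ≈ 4.4721)
(A(-1)*(-34))*B = (-1*(-1)*(-34))*(2*√5) = (1*(-34))*(2*√5) = -68*√5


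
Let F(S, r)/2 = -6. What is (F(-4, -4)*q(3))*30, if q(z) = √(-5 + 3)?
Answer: -360*I*√2 ≈ -509.12*I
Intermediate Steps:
F(S, r) = -12 (F(S, r) = 2*(-6) = -12)
q(z) = I*√2 (q(z) = √(-2) = I*√2)
(F(-4, -4)*q(3))*30 = -12*I*√2*30 = -360*I*√2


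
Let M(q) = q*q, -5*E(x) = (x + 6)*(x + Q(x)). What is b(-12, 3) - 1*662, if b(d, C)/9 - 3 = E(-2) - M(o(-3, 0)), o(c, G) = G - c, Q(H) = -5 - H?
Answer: -680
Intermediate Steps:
E(x) = 6 + x (E(x) = -(x + 6)*(x + (-5 - x))/5 = -(6 + x)*(-5)/5 = -(-30 - 5*x)/5 = 6 + x)
M(q) = q**2
b(d, C) = -18 (b(d, C) = 27 + 9*((6 - 2) - (0 - 1*(-3))**2) = 27 + 9*(4 - (0 + 3)**2) = 27 + 9*(4 - 1*3**2) = 27 + 9*(4 - 1*9) = 27 + 9*(4 - 9) = 27 + 9*(-5) = 27 - 45 = -18)
b(-12, 3) - 1*662 = -18 - 1*662 = -18 - 662 = -680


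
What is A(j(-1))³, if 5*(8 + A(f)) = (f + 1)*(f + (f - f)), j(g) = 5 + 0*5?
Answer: -8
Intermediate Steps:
j(g) = 5 (j(g) = 5 + 0 = 5)
A(f) = -8 + f*(1 + f)/5 (A(f) = -8 + ((f + 1)*(f + (f - f)))/5 = -8 + ((1 + f)*(f + 0))/5 = -8 + ((1 + f)*f)/5 = -8 + (f*(1 + f))/5 = -8 + f*(1 + f)/5)
A(j(-1))³ = (-8 + (⅕)*5 + (⅕)*5²)³ = (-8 + 1 + (⅕)*25)³ = (-8 + 1 + 5)³ = (-2)³ = -8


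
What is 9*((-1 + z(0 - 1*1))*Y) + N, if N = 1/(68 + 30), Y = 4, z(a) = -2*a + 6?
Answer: 24697/98 ≈ 252.01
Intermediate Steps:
z(a) = 6 - 2*a
N = 1/98 ≈ 0.010204
9*((-1 + z(0 - 1*1))*Y) + N = 9*((-1 + (6 - 2*(0 - 1*1)))*4) + 1/98 = 9*((-1 + (6 - 2*(0 - 1)))*4) + 1/98 = 9*((-1 + (6 - 2*(-1)))*4) + 1/98 = 9*((-1 + (6 + 2))*4) + 1/98 = 9*((-1 + 8)*4) + 1/98 = 9*(7*4) + 1/98 = 9*28 + 1/98 = 252 + 1/98 = 24697/98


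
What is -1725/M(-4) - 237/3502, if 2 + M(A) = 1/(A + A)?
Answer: 2842563/3502 ≈ 811.70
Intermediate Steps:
M(A) = -2 + 1/(2*A) (M(A) = -2 + 1/(A + A) = -2 + 1/(2*A))
-1725/M(-4) - 237/3502 = -1725/(-2 + (½)/(-4)) - 237/3502 = -1725/(-2 + (½)*(-¼)) - 237*1/3502 = -1725/(-2 - ⅛) - 237/3502 = -1725/(-17/8) - 237/3502 = -1725*(-8/17) - 237/3502 = 13800/17 - 237/3502 = 2842563/3502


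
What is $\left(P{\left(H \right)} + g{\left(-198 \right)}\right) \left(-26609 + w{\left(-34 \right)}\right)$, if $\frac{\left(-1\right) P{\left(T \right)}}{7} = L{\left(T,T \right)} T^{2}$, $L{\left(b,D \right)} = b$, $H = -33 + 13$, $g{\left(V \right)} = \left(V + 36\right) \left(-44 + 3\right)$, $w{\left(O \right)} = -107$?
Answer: $-1673543672$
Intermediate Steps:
$g{\left(V \right)} = -1476 - 41 V$ ($g{\left(V \right)} = \left(36 + V\right) \left(-41\right) = -1476 - 41 V$)
$H = -20$
$P{\left(T \right)} = - 7 T^{3}$ ($P{\left(T \right)} = - 7 T T^{2} = - 7 T^{3}$)
$\left(P{\left(H \right)} + g{\left(-198 \right)}\right) \left(-26609 + w{\left(-34 \right)}\right) = \left(- 7 \left(-20\right)^{3} - -6642\right) \left(-26609 - 107\right) = \left(\left(-7\right) \left(-8000\right) + \left(-1476 + 8118\right)\right) \left(-26716\right) = \left(56000 + 6642\right) \left(-26716\right) = 62642 \left(-26716\right) = -1673543672$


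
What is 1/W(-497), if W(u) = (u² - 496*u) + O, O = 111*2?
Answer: 1/493743 ≈ 2.0253e-6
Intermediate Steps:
O = 222
W(u) = 222 + u² - 496*u (W(u) = (u² - 496*u) + 222 = 222 + u² - 496*u)
1/W(-497) = 1/(222 + (-497)² - 496*(-497)) = 1/(222 + 247009 + 246512) = 1/493743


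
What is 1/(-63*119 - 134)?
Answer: -1/7631 ≈ -0.00013104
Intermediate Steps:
1/(-63*119 - 134) = 1/(-7497 - 134) = 1/(-7631) = -1/7631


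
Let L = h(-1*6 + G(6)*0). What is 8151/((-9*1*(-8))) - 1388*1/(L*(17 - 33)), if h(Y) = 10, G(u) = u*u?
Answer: 7313/60 ≈ 121.88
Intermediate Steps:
G(u) = u**2
L = 10
8151/((-9*1*(-8))) - 1388*1/(L*(17 - 33)) = 8151/((-9*1*(-8))) - 1388*1/(10*(17 - 33)) = 8151/((-9*(-8))) - 1388/(10*(-16)) = 8151/72 - 1388/(-160) = 8151*(1/72) - 1388*(-1/160) = 2717/24 + 347/40 = 7313/60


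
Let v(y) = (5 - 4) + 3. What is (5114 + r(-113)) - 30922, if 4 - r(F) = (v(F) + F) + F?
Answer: -25582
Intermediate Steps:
v(y) = 4 (v(y) = 1 + 3 = 4)
r(F) = -2*F (r(F) = 4 - ((4 + F) + F) = 4 - (4 + 2*F) = 4 + (-4 - 2*F) = -2*F)
(5114 + r(-113)) - 30922 = (5114 - 2*(-113)) - 30922 = (5114 + 226) - 30922 = 5340 - 30922 = -25582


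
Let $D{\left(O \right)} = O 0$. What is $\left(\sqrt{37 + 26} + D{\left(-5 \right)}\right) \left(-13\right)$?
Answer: $- 39 \sqrt{7} \approx -103.18$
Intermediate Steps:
$D{\left(O \right)} = 0$
$\left(\sqrt{37 + 26} + D{\left(-5 \right)}\right) \left(-13\right) = \left(\sqrt{37 + 26} + 0\right) \left(-13\right) = \left(\sqrt{63} + 0\right) \left(-13\right) = \left(3 \sqrt{7} + 0\right) \left(-13\right) = 3 \sqrt{7} \left(-13\right) = - 39 \sqrt{7}$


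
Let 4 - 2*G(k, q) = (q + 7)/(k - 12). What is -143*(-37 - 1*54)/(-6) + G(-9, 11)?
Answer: -90989/42 ≈ -2166.4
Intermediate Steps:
G(k, q) = 2 - (7 + q)/(2*(-12 + k)) (G(k, q) = 2 - (q + 7)/(2*(k - 12)) = 2 - (7 + q)/(2*(-12 + k)))
-143*(-37 - 1*54)/(-6) + G(-9, 11) = -143*(-37 - 1*54)/(-6) + (-55 - 1*11 + 4*(-9))/(2*(-12 - 9)) = -143*(-37 - 54)*(-1)/6 + (1/2)*(-55 - 11 - 36)/(-21) = -(-13013)*(-1)/6 + (1/2)*(-1/21)*(-102) = -143*91/6 + 17/7 = -13013/6 + 17/7 = -90989/42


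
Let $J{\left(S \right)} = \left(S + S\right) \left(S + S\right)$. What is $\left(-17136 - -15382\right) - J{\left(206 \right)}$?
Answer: $-171498$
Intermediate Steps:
$J{\left(S \right)} = 4 S^{2}$ ($J{\left(S \right)} = 2 S 2 S = 4 S^{2}$)
$\left(-17136 - -15382\right) - J{\left(206 \right)} = \left(-17136 - -15382\right) - 4 \cdot 206^{2} = \left(-17136 + 15382\right) - 4 \cdot 42436 = -1754 - 169744 = -171498$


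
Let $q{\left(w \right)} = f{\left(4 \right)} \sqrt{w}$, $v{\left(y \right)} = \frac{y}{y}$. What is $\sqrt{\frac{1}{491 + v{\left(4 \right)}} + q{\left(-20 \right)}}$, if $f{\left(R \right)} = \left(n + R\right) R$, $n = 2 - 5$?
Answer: $\frac{\sqrt{123 + 484128 i \sqrt{5}}}{246} \approx 2.9909 + 2.9905 i$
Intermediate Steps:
$n = -3$ ($n = 2 - 5 = -3$)
$v{\left(y \right)} = 1$
$f{\left(R \right)} = R \left(-3 + R\right)$ ($f{\left(R \right)} = \left(-3 + R\right) R = R \left(-3 + R\right)$)
$q{\left(w \right)} = 4 \sqrt{w}$ ($q{\left(w \right)} = 4 \left(-3 + 4\right) \sqrt{w} = 4 \cdot 1 \sqrt{w} = 4 \sqrt{w}$)
$\sqrt{\frac{1}{491 + v{\left(4 \right)}} + q{\left(-20 \right)}} = \sqrt{\frac{1}{491 + 1} + 4 \sqrt{-20}} = \sqrt{\frac{1}{492} + 4 \cdot 2 i \sqrt{5}} = \sqrt{\frac{1}{492} + 8 i \sqrt{5}}$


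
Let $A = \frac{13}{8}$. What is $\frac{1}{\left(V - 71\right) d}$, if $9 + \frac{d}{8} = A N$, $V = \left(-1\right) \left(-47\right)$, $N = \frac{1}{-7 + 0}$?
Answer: $\frac{7}{12408} \approx 0.00056415$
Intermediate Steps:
$N = - \frac{1}{7}$ ($N = \frac{1}{-7} = - \frac{1}{7} \approx -0.14286$)
$A = \frac{13}{8}$ ($A = 13 \cdot \frac{1}{8} = \frac{13}{8} \approx 1.625$)
$V = 47$
$d = - \frac{517}{7}$ ($d = -72 + 8 \cdot \frac{13}{8} \left(- \frac{1}{7}\right) = -72 + 8 \left(- \frac{13}{56}\right) = -72 - \frac{13}{7} = - \frac{517}{7} \approx -73.857$)
$\frac{1}{\left(V - 71\right) d} = \frac{1}{\left(47 - 71\right) \left(- \frac{517}{7}\right)} = \frac{1}{\left(-24\right) \left(- \frac{517}{7}\right)} = \frac{1}{\frac{12408}{7}} = \frac{7}{12408}$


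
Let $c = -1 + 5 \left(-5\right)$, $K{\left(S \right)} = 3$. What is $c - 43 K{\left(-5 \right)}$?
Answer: $-155$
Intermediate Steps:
$c = -26$ ($c = -1 - 25 = -26$)
$c - 43 K{\left(-5 \right)} = -26 - 129 = -155$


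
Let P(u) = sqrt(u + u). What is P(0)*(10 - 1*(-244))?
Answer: 0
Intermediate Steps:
P(u) = sqrt(2)*sqrt(u) (P(u) = sqrt(2*u) = sqrt(2)*sqrt(u))
P(0)*(10 - 1*(-244)) = (sqrt(2)*sqrt(0))*(10 - 1*(-244)) = (sqrt(2)*0)*(10 + 244) = 0*254 = 0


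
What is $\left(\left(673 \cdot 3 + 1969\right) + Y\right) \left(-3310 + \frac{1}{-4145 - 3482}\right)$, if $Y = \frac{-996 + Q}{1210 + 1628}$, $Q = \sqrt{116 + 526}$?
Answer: $- \frac{47616758474618}{3607571} - \frac{25245371 \sqrt{642}}{21645426} \approx -1.3199 \cdot 10^{7}$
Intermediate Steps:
$Q = \sqrt{642} \approx 25.338$
$Y = - \frac{166}{473} + \frac{\sqrt{642}}{2838}$ ($Y = \frac{-996 + \sqrt{642}}{1210 + 1628} = \frac{-996 + \sqrt{642}}{2838} = \left(-996 + \sqrt{642}\right) \frac{1}{2838} = - \frac{166}{473} + \frac{\sqrt{642}}{2838} \approx -0.34202$)
$\left(\left(673 \cdot 3 + 1969\right) + Y\right) \left(-3310 + \frac{1}{-4145 - 3482}\right) = \left(\left(673 \cdot 3 + 1969\right) - \left(\frac{166}{473} - \frac{\sqrt{642}}{2838}\right)\right) \left(-3310 + \frac{1}{-4145 - 3482}\right) = \left(\left(2019 + 1969\right) - \left(\frac{166}{473} - \frac{\sqrt{642}}{2838}\right)\right) \left(-3310 + \frac{1}{-7627}\right) = \left(3988 - \left(\frac{166}{473} - \frac{\sqrt{642}}{2838}\right)\right) \left(-3310 - \frac{1}{7627}\right) = \left(\frac{1886158}{473} + \frac{\sqrt{642}}{2838}\right) \left(- \frac{25245371}{7627}\right) = - \frac{47616758474618}{3607571} - \frac{25245371 \sqrt{642}}{21645426}$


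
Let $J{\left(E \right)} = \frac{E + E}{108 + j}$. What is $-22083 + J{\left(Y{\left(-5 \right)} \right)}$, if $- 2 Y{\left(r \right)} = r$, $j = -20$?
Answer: $- \frac{1943299}{88} \approx -22083.0$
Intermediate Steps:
$Y{\left(r \right)} = - \frac{r}{2}$
$J{\left(E \right)} = \frac{E}{44}$ ($J{\left(E \right)} = \frac{E + E}{108 - 20} = \frac{2 E}{88} = 2 E \frac{1}{88} = \frac{E}{44}$)
$-22083 + J{\left(Y{\left(-5 \right)} \right)} = -22083 + \frac{\left(- \frac{1}{2}\right) \left(-5\right)}{44} = -22083 + \frac{1}{44} \cdot \frac{5}{2} = -22083 + \frac{5}{88} = - \frac{1943299}{88}$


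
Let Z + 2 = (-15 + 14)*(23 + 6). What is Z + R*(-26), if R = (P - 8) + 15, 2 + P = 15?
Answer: -551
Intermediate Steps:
P = 13 (P = -2 + 15 = 13)
R = 20 (R = (13 - 8) + 15 = 5 + 15 = 20)
Z = -31 (Z = -2 + (-15 + 14)*(23 + 6) = -2 - 1*29 = -2 - 29 = -31)
Z + R*(-26) = -31 + 20*(-26) = -31 - 520 = -551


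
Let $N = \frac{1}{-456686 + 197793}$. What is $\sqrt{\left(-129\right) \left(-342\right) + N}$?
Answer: $\frac{\sqrt{2957034778580089}}{258893} \approx 210.04$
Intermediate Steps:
$N = - \frac{1}{258893}$ ($N = \frac{1}{-258893} = - \frac{1}{258893} \approx -3.8626 \cdot 10^{-6}$)
$\sqrt{\left(-129\right) \left(-342\right) + N} = \sqrt{\left(-129\right) \left(-342\right) - \frac{1}{258893}} = \sqrt{44118 - \frac{1}{258893}} = \sqrt{\frac{11421841373}{258893}} = \frac{\sqrt{2957034778580089}}{258893}$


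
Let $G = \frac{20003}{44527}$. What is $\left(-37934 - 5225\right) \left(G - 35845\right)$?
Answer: $\frac{68883935415608}{44527} \approx 1.547 \cdot 10^{9}$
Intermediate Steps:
$G = \frac{20003}{44527}$ ($G = 20003 \cdot \frac{1}{44527} = \frac{20003}{44527} \approx 0.44923$)
$\left(-37934 - 5225\right) \left(G - 35845\right) = \left(-37934 - 5225\right) \left(\frac{20003}{44527} - 35845\right) = \left(-43159\right) \left(- \frac{1596050312}{44527}\right) = \frac{68883935415608}{44527}$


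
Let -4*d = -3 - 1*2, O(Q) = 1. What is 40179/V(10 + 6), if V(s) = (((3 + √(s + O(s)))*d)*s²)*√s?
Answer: -120537/10240 + 40179*√17/10240 ≈ 4.4068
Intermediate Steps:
d = 5/4 (d = -(-3 - 1*2)/4 = -(-3 - 2)/4 = -¼*(-5) = 5/4 ≈ 1.2500)
V(s) = s^(5/2)*(15/4 + 5*√(1 + s)/4) (V(s) = (((3 + √(s + 1))*(5/4))*s²)*√s = (((3 + √(1 + s))*(5/4))*s²)*√s = ((15/4 + 5*√(1 + s)/4)*s²)*√s = (s²*(15/4 + 5*√(1 + s)/4))*√s = s^(5/2)*(15/4 + 5*√(1 + s)/4))
40179/V(10 + 6) = 40179/((5*(10 + 6)^(5/2)*(3 + √(1 + (10 + 6)))/4)) = 40179/((5*16^(5/2)*(3 + √(1 + 16))/4)) = 40179/(((5/4)*1024*(3 + √17))) = 40179/(3840 + 1280*√17)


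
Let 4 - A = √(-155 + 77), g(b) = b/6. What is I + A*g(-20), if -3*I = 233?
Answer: -91 + 10*I*√78/3 ≈ -91.0 + 29.439*I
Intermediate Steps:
I = -233/3 (I = -⅓*233 = -233/3 ≈ -77.667)
g(b) = b/6 (g(b) = b*(⅙) = b/6)
A = 4 - I*√78 (A = 4 - √(-155 + 77) = 4 - √(-78) = 4 - I*√78 ≈ 4.0 - 8.8318*I)
I + A*g(-20) = -233/3 + (4 - I*√78)*((⅙)*(-20)) = -233/3 + (4 - I*√78)*(-10/3) = -233/3 + (-40/3 + 10*I*√78/3) = -91 + 10*I*√78/3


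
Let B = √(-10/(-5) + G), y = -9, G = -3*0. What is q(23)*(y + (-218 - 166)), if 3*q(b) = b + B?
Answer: -3013 - 131*√2 ≈ -3198.3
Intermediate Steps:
G = 0
B = √2 (B = √(-10/(-5) + 0) = √(-10*(-⅕) + 0) = √(2 + 0) = √2 ≈ 1.4142)
q(b) = b/3 + √2/3 (q(b) = (b + √2)/3 = b/3 + √2/3)
q(23)*(y + (-218 - 166)) = ((⅓)*23 + √2/3)*(-9 + (-218 - 166)) = (23/3 + √2/3)*(-9 - 384) = (23/3 + √2/3)*(-393) = -3013 - 131*√2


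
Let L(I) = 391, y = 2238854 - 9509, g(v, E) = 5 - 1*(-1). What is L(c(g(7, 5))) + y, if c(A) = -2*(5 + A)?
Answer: 2229736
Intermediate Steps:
g(v, E) = 6 (g(v, E) = 5 + 1 = 6)
c(A) = -10 - 2*A
y = 2229345
L(c(g(7, 5))) + y = 391 + 2229345 = 2229736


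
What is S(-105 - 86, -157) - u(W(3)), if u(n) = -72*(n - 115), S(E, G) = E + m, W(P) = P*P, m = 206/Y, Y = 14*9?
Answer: -492746/63 ≈ -7821.4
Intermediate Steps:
Y = 126
m = 103/63 (m = 206/126 = 206*(1/126) = 103/63 ≈ 1.6349)
W(P) = P²
S(E, G) = 103/63 + E (S(E, G) = E + 103/63 = 103/63 + E)
u(n) = 8280 - 72*n (u(n) = -72*(-115 + n) = 8280 - 72*n)
S(-105 - 86, -157) - u(W(3)) = (103/63 + (-105 - 86)) - (8280 - 72*3²) = (103/63 - 191) - (8280 - 72*9) = -11930/63 - (8280 - 648) = -11930/63 - 1*7632 = -11930/63 - 7632 = -492746/63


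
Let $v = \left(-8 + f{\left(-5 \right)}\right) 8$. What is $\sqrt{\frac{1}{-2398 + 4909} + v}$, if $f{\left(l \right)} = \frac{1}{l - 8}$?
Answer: $\frac{i \sqrt{850018481}}{3627} \approx 8.0383 i$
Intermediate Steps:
$f{\left(l \right)} = \frac{1}{-8 + l}$
$v = - \frac{840}{13}$ ($v = \left(-8 + \frac{1}{-8 - 5}\right) 8 = \left(-8 + \frac{1}{-13}\right) 8 = \left(-8 - \frac{1}{13}\right) 8 = \left(- \frac{105}{13}\right) 8 = - \frac{840}{13} \approx -64.615$)
$\sqrt{\frac{1}{-2398 + 4909} + v} = \sqrt{\frac{1}{-2398 + 4909} - \frac{840}{13}} = \sqrt{\frac{1}{2511} - \frac{840}{13}} = \sqrt{- \frac{2109227}{32643}} = \frac{i \sqrt{850018481}}{3627}$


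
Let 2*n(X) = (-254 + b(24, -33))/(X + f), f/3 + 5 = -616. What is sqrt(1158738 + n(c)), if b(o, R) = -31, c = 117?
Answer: sqrt(392492397957)/582 ≈ 1076.4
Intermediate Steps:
f = -1863 (f = -15 + 3*(-616) = -15 - 1848 = -1863)
n(X) = -285/(2*(-1863 + X)) (n(X) = ((-254 - 31)/(X - 1863))/2 = (-285/(-1863 + X))/2 = -285/(2*(-1863 + X)))
sqrt(1158738 + n(c)) = sqrt(1158738 - 285/(-3726 + 2*117)) = sqrt(1158738 - 285/(-3726 + 234)) = sqrt(1158738 - 285/(-3492)) = sqrt(1158738 - 285*(-1/3492)) = sqrt(1158738 + 95/1164) = sqrt(1348771127/1164) = sqrt(392492397957)/582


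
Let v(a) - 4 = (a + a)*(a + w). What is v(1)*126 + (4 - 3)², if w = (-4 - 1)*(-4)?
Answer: 5797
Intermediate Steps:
w = 20 (w = -5*(-4) = 20)
v(a) = 4 + 2*a*(20 + a) (v(a) = 4 + (a + a)*(a + 20) = 4 + (2*a)*(20 + a) = 4 + 2*a*(20 + a))
v(1)*126 + (4 - 3)² = (4 + 2*1² + 40*1)*126 + (4 - 3)² = (4 + 2*1 + 40)*126 + 1² = (4 + 2 + 40)*126 + 1 = 46*126 + 1 = 5796 + 1 = 5797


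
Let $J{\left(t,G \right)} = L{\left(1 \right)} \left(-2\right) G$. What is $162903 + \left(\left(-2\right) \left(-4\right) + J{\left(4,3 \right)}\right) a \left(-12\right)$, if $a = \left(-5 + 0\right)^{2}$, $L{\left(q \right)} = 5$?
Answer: $169503$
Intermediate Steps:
$a = 25$ ($a = \left(-5\right)^{2} = 25$)
$J{\left(t,G \right)} = - 10 G$ ($J{\left(t,G \right)} = 5 \left(-2\right) G = - 10 G$)
$162903 + \left(\left(-2\right) \left(-4\right) + J{\left(4,3 \right)}\right) a \left(-12\right) = 162903 + \left(\left(-2\right) \left(-4\right) - 30\right) 25 \left(-12\right) = 162903 + \left(8 - 30\right) 25 \left(-12\right) = 162903 + \left(-22\right) 25 \left(-12\right) = 162903 - -6600 = 162903 + 6600 = 169503$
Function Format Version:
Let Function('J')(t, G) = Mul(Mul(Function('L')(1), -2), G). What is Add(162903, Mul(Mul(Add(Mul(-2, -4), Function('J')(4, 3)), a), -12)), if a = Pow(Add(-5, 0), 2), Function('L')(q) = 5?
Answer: 169503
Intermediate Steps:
a = 25 (a = Pow(-5, 2) = 25)
Function('J')(t, G) = Mul(-10, G) (Function('J')(t, G) = Mul(Mul(5, -2), G) = Mul(-10, G))
Add(162903, Mul(Mul(Add(Mul(-2, -4), Function('J')(4, 3)), a), -12)) = Add(162903, Mul(Mul(Add(Mul(-2, -4), Mul(-10, 3)), 25), -12)) = Add(162903, Mul(Mul(Add(8, -30), 25), -12)) = Add(162903, Mul(Mul(-22, 25), -12)) = Add(162903, Mul(-550, -12)) = Add(162903, 6600) = 169503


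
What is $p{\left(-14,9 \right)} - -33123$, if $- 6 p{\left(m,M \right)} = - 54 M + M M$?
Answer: $\frac{66381}{2} \approx 33191.0$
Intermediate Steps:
$p{\left(m,M \right)} = 9 M - \frac{M^{2}}{6}$ ($p{\left(m,M \right)} = - \frac{- 54 M + M M}{6} = - \frac{- 54 M + M^{2}}{6} = - \frac{M^{2} - 54 M}{6} = 9 M - \frac{M^{2}}{6}$)
$p{\left(-14,9 \right)} - -33123 = \frac{1}{6} \cdot 9 \left(54 - 9\right) - -33123 = \frac{1}{6} \cdot 9 \left(54 - 9\right) + 33123 = \frac{1}{6} \cdot 9 \cdot 45 + 33123 = \frac{135}{2} + 33123 = \frac{66381}{2}$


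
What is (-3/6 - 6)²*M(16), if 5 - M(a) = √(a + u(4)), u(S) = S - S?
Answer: 169/4 ≈ 42.250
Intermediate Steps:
u(S) = 0
M(a) = 5 - √a (M(a) = 5 - √(a + 0) = 5 - √a)
(-3/6 - 6)²*M(16) = (-3/6 - 6)²*(5 - √16) = (-3*⅙ - 6)²*(5 - 1*4) = (-½ - 6)²*(5 - 4) = (-13/2)²*1 = (169/4)*1 = 169/4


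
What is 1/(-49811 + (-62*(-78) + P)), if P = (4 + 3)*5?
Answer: -1/44940 ≈ -2.2252e-5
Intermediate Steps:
P = 35 (P = 7*5 = 35)
1/(-49811 + (-62*(-78) + P)) = 1/(-49811 + (-62*(-78) + 35)) = 1/(-49811 + (4836 + 35)) = 1/(-49811 + 4871) = 1/(-44940) = -1/44940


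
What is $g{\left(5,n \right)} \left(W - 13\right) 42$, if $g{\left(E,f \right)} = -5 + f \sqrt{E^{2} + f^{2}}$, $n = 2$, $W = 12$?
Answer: $210 - 84 \sqrt{29} \approx -242.35$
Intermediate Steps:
$g{\left(5,n \right)} \left(W - 13\right) 42 = \left(-5 + 2 \sqrt{5^{2} + 2^{2}}\right) \left(12 - 13\right) 42 = \left(-5 + 2 \sqrt{25 + 4}\right) \left(12 - 13\right) 42 = \left(-5 + 2 \sqrt{29}\right) \left(-1\right) 42 = \left(5 - 2 \sqrt{29}\right) 42 = 210 - 84 \sqrt{29}$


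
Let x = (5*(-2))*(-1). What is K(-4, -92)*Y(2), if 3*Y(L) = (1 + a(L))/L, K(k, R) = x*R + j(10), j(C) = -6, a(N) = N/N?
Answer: -926/3 ≈ -308.67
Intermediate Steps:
a(N) = 1
x = 10 (x = -10*(-1) = 10)
K(k, R) = -6 + 10*R (K(k, R) = 10*R - 6 = -6 + 10*R)
Y(L) = 2/(3*L) (Y(L) = ((1 + 1)/L)/3 = (2/L)/3 = 2/(3*L))
K(-4, -92)*Y(2) = (-6 + 10*(-92))*((2/3)/2) = (-6 - 920)*((2/3)*(1/2)) = -926*1/3 = -926/3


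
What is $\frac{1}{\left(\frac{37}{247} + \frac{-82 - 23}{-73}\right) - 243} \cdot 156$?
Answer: $- \frac{2812836}{4352897} \approx -0.6462$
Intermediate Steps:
$\frac{1}{\left(\frac{37}{247} + \frac{-82 - 23}{-73}\right) - 243} \cdot 156 = \frac{1}{\left(37 \cdot \frac{1}{247} + \left(-82 - 23\right) \left(- \frac{1}{73}\right)\right) - 243} \cdot 156 = \frac{1}{\left(\frac{37}{247} - - \frac{105}{73}\right) - 243} \cdot 156 = \frac{1}{\left(\frac{37}{247} + \frac{105}{73}\right) - 243} \cdot 156 = \frac{1}{\frac{28636}{18031} - 243} \cdot 156 = \frac{1}{- \frac{4352897}{18031}} \cdot 156 = \left(- \frac{18031}{4352897}\right) 156 = - \frac{2812836}{4352897}$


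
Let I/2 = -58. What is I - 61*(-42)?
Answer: 2446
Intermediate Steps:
I = -116 (I = 2*(-58) = -116)
I - 61*(-42) = -116 - 61*(-42) = -116 + 2562 = 2446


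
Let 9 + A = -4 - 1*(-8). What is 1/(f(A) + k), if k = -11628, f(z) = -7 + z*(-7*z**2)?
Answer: -1/10760 ≈ -9.2937e-5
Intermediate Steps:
A = -5 (A = -9 + (-4 - 1*(-8)) = -9 + (-4 + 8) = -9 + 4 = -5)
f(z) = -7 - 7*z**3
1/(f(A) + k) = 1/((-7 - 7*(-5)**3) - 11628) = 1/((-7 - 7*(-125)) - 11628) = 1/((-7 + 875) - 11628) = 1/(868 - 11628) = 1/(-10760) = -1/10760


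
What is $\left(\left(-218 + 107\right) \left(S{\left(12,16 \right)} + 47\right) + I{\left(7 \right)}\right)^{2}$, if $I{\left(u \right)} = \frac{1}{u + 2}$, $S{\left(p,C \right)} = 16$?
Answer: $\frac{3960940096}{81} \approx 4.89 \cdot 10^{7}$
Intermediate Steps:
$I{\left(u \right)} = \frac{1}{2 + u}$
$\left(\left(-218 + 107\right) \left(S{\left(12,16 \right)} + 47\right) + I{\left(7 \right)}\right)^{2} = \left(\left(-218 + 107\right) \left(16 + 47\right) + \frac{1}{2 + 7}\right)^{2} = \left(\left(-111\right) 63 + \frac{1}{9}\right)^{2} = \left(-6993 + \frac{1}{9}\right)^{2} = \left(- \frac{62936}{9}\right)^{2} = \frac{3960940096}{81}$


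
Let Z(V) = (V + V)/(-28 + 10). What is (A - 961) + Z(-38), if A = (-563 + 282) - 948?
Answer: -19672/9 ≈ -2185.8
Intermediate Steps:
Z(V) = -V/9 (Z(V) = (2*V)/(-18) = (2*V)*(-1/18) = -V/9)
A = -1229 (A = -281 - 948 = -1229)
(A - 961) + Z(-38) = (-1229 - 961) - 1/9*(-38) = -2190 + 38/9 = -19672/9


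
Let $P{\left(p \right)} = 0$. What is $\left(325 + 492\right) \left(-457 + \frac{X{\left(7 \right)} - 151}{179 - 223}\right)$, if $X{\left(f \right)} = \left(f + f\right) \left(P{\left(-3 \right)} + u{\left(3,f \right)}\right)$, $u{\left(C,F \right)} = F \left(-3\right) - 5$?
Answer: $- \frac{16007481}{44} \approx -3.6381 \cdot 10^{5}$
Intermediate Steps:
$u{\left(C,F \right)} = -5 - 3 F$ ($u{\left(C,F \right)} = - 3 F - 5 = -5 - 3 F$)
$X{\left(f \right)} = 2 f \left(-5 - 3 f\right)$ ($X{\left(f \right)} = \left(f + f\right) \left(0 - \left(5 + 3 f\right)\right) = 2 f \left(-5 - 3 f\right)$)
$\left(325 + 492\right) \left(-457 + \frac{X{\left(7 \right)} - 151}{179 - 223}\right) = \left(325 + 492\right) \left(-457 + \frac{\left(-2\right) 7 \left(5 + 3 \cdot 7\right) - 151}{179 - 223}\right) = 817 \left(-457 + \frac{\left(-2\right) 7 \left(5 + 21\right) - 151}{-44}\right) = 817 \left(-457 + \left(\left(-2\right) 7 \cdot 26 - 151\right) \left(- \frac{1}{44}\right)\right) = 817 \left(-457 + \left(-364 - 151\right) \left(- \frac{1}{44}\right)\right) = 817 \left(-457 - - \frac{515}{44}\right) = 817 \left(-457 + \frac{515}{44}\right) = 817 \left(- \frac{19593}{44}\right) = - \frac{16007481}{44}$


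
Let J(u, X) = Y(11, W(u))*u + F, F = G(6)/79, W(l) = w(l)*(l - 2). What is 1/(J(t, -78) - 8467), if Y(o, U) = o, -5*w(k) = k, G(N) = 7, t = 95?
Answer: -79/586331 ≈ -0.00013474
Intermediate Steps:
w(k) = -k/5
W(l) = -l*(-2 + l)/5 (W(l) = (-l/5)*(l - 2) = (-l/5)*(-2 + l) = -l*(-2 + l)/5)
F = 7/79 ≈ 0.088608
J(u, X) = 7/79 + 11*u (J(u, X) = 11*u + 7/79 = 7/79 + 11*u)
1/(J(t, -78) - 8467) = 1/((7/79 + 11*95) - 8467) = 1/((7/79 + 1045) - 8467) = 1/(82562/79 - 8467) = 1/(-586331/79) = -79/586331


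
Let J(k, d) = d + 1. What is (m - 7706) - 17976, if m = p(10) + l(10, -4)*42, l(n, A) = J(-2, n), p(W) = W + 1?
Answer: -25209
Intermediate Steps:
J(k, d) = 1 + d
p(W) = 1 + W
l(n, A) = 1 + n
m = 473 (m = (1 + 10) + (1 + 10)*42 = 11 + 11*42 = 11 + 462 = 473)
(m - 7706) - 17976 = (473 - 7706) - 17976 = -7233 - 17976 = -25209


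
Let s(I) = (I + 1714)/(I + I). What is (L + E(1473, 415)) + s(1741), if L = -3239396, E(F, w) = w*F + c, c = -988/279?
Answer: -2553144779549/971478 ≈ -2.6281e+6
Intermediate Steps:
c = -988/279 (c = -988*1/279 = -988/279 ≈ -3.5412)
E(F, w) = -988/279 + F*w (E(F, w) = w*F - 988/279 = F*w - 988/279 = -988/279 + F*w)
s(I) = (1714 + I)/(2*I) (s(I) = (1714 + I)/((2*I)) = (1714 + I)*(1/(2*I)) = (1714 + I)/(2*I))
(L + E(1473, 415)) + s(1741) = (-3239396 + (-988/279 + 1473*415)) + (1/2)*(1714 + 1741)/1741 = (-3239396 + (-988/279 + 611295)) + (1/2)*(1/1741)*3455 = (-3239396 + 170550317/279) + 3455/3482 = -733241167/279 + 3455/3482 = -2553144779549/971478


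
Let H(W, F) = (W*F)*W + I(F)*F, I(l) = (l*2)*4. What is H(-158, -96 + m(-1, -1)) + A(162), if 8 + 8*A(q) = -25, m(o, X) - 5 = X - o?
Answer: -17643841/8 ≈ -2.2055e+6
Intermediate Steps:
m(o, X) = 5 + X - o (m(o, X) = 5 + (X - o) = 5 + X - o)
A(q) = -33/8 (A(q) = -1 + (⅛)*(-25) = -1 - 25/8 = -33/8)
I(l) = 8*l (I(l) = (2*l)*4 = 8*l)
H(W, F) = 8*F² + F*W² (H(W, F) = (W*F)*W + (8*F)*F = (F*W)*W + 8*F² = F*W² + 8*F² = 8*F² + F*W²)
H(-158, -96 + m(-1, -1)) + A(162) = (-96 + (5 - 1 - 1*(-1)))*((-158)² + 8*(-96 + (5 - 1 - 1*(-1)))) - 33/8 = (-96 + (5 - 1 + 1))*(24964 + 8*(-96 + (5 - 1 + 1))) - 33/8 = (-96 + 5)*(24964 + 8*(-96 + 5)) - 33/8 = -91*(24964 + 8*(-91)) - 33/8 = -91*(24964 - 728) - 33/8 = -91*24236 - 33/8 = -2205476 - 33/8 = -17643841/8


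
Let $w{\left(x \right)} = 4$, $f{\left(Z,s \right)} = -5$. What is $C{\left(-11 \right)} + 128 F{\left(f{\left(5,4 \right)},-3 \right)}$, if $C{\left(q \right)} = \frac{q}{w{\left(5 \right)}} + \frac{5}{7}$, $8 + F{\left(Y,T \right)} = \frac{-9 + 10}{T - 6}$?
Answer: $- \frac{262145}{252} \approx -1040.3$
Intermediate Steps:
$F{\left(Y,T \right)} = -8 + \frac{1}{-6 + T}$ ($F{\left(Y,T \right)} = -8 + \frac{-9 + 10}{T - 6} = -8 + 1 \frac{1}{-6 + T} = -8 + \frac{1}{-6 + T}$)
$C{\left(q \right)} = \frac{5}{7} + \frac{q}{4}$ ($C{\left(q \right)} = \frac{q}{4} + \frac{5}{7} = \frac{5}{7} + \frac{q}{4}$)
$C{\left(-11 \right)} + 128 F{\left(f{\left(5,4 \right)},-3 \right)} = \left(\frac{5}{7} + \frac{1}{4} \left(-11\right)\right) + 128 \frac{49 - -24}{-6 - 3} = \left(\frac{5}{7} - \frac{11}{4}\right) + 128 \frac{49 + 24}{-9} = - \frac{57}{28} + 128 \left(\left(- \frac{1}{9}\right) 73\right) = - \frac{57}{28} + 128 \left(- \frac{73}{9}\right) = - \frac{57}{28} - \frac{9344}{9} = - \frac{262145}{252}$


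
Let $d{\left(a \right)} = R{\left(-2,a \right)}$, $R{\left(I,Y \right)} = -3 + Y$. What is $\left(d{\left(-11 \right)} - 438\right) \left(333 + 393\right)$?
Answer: $-328152$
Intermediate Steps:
$d{\left(a \right)} = -3 + a$
$\left(d{\left(-11 \right)} - 438\right) \left(333 + 393\right) = \left(\left(-3 - 11\right) - 438\right) \left(333 + 393\right) = \left(-14 - 438\right) 726 = \left(-452\right) 726 = -328152$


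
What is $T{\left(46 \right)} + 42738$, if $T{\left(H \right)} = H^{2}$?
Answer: $44854$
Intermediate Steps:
$T{\left(46 \right)} + 42738 = 46^{2} + 42738 = 2116 + 42738 = 44854$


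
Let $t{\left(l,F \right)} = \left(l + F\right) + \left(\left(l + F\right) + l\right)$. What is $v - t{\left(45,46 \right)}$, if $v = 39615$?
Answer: $39388$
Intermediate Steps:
$t{\left(l,F \right)} = 2 F + 3 l$ ($t{\left(l,F \right)} = \left(F + l\right) + \left(\left(F + l\right) + l\right) = \left(F + l\right) + \left(F + 2 l\right) = 2 F + 3 l$)
$v - t{\left(45,46 \right)} = 39615 - \left(2 \cdot 46 + 3 \cdot 45\right) = 39615 - \left(92 + 135\right) = 39615 - 227 = 39388$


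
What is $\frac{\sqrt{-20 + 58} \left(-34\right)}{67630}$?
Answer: $- \frac{17 \sqrt{38}}{33815} \approx -0.0030991$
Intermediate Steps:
$\frac{\sqrt{-20 + 58} \left(-34\right)}{67630} = \sqrt{38} \left(-34\right) \frac{1}{67630} = - 34 \sqrt{38} \cdot \frac{1}{67630} = - \frac{17 \sqrt{38}}{33815}$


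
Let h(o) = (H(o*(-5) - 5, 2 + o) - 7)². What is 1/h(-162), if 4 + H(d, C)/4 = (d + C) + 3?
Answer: 1/6599761 ≈ 1.5152e-7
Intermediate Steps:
H(d, C) = -4 + 4*C + 4*d (H(d, C) = -16 + 4*((d + C) + 3) = -16 + 4*((C + d) + 3) = -16 + 4*(3 + C + d) = -16 + (12 + 4*C + 4*d) = -4 + 4*C + 4*d)
h(o) = (-23 - 16*o)² (h(o) = ((-4 + 4*(2 + o) + 4*(o*(-5) - 5)) - 7)² = ((-4 + (8 + 4*o) + 4*(-5*o - 5)) - 7)² = ((-4 + (8 + 4*o) + 4*(-5 - 5*o)) - 7)² = ((-4 + (8 + 4*o) + (-20 - 20*o)) - 7)² = ((-16 - 16*o) - 7)² = (-23 - 16*o)²)
1/h(-162) = 1/((23 + 16*(-162))²) = 1/((23 - 2592)²) = 1/((-2569)²) = 1/6599761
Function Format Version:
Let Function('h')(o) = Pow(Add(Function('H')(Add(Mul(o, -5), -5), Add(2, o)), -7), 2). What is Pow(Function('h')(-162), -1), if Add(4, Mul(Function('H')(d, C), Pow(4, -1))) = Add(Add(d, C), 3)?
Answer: Rational(1, 6599761) ≈ 1.5152e-7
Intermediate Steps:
Function('H')(d, C) = Add(-4, Mul(4, C), Mul(4, d)) (Function('H')(d, C) = Add(-16, Mul(4, Add(Add(d, C), 3))) = Add(-16, Mul(4, Add(Add(C, d), 3))) = Add(-16, Mul(4, Add(3, C, d))) = Add(-16, Add(12, Mul(4, C), Mul(4, d))) = Add(-4, Mul(4, C), Mul(4, d)))
Function('h')(o) = Pow(Add(-23, Mul(-16, o)), 2) (Function('h')(o) = Pow(Add(Add(-4, Mul(4, Add(2, o)), Mul(4, Add(Mul(o, -5), -5))), -7), 2) = Pow(Add(Add(-4, Add(8, Mul(4, o)), Mul(4, Add(Mul(-5, o), -5))), -7), 2) = Pow(Add(Add(-4, Add(8, Mul(4, o)), Mul(4, Add(-5, Mul(-5, o)))), -7), 2) = Pow(Add(Add(-4, Add(8, Mul(4, o)), Add(-20, Mul(-20, o))), -7), 2) = Pow(Add(Add(-16, Mul(-16, o)), -7), 2) = Pow(Add(-23, Mul(-16, o)), 2))
Pow(Function('h')(-162), -1) = Pow(Pow(Add(23, Mul(16, -162)), 2), -1) = Pow(Pow(Add(23, -2592), 2), -1) = Pow(Pow(-2569, 2), -1) = Pow(6599761, -1) = Rational(1, 6599761)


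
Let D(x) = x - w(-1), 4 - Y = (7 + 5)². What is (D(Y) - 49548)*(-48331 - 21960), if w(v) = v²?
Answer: 3492689499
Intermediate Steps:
Y = -140 (Y = 4 - (7 + 5)² = 4 - 1*12² = 4 - 1*144 = 4 - 144 = -140)
D(x) = -1 + x (D(x) = x - 1*(-1)² = x - 1*1 = x - 1 = -1 + x)
(D(Y) - 49548)*(-48331 - 21960) = ((-1 - 140) - 49548)*(-48331 - 21960) = (-141 - 49548)*(-70291) = -49689*(-70291) = 3492689499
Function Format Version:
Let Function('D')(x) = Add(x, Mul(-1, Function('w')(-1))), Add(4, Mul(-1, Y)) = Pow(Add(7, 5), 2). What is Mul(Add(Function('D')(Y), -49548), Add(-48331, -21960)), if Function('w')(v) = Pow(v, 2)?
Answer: 3492689499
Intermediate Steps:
Y = -140 (Y = Add(4, Mul(-1, Pow(Add(7, 5), 2))) = Add(4, Mul(-1, Pow(12, 2))) = Add(4, Mul(-1, 144)) = Add(4, -144) = -140)
Function('D')(x) = Add(-1, x) (Function('D')(x) = Add(x, Mul(-1, Pow(-1, 2))) = Add(x, Mul(-1, 1)) = Add(x, -1) = Add(-1, x))
Mul(Add(Function('D')(Y), -49548), Add(-48331, -21960)) = Mul(Add(Add(-1, -140), -49548), Add(-48331, -21960)) = Mul(Add(-141, -49548), -70291) = Mul(-49689, -70291) = 3492689499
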